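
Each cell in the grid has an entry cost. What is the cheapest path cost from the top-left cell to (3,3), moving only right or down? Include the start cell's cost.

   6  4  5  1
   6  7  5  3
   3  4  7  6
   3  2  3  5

Best path: (0,0) → (1,0) → (2,0) → (3,0) → (3,1) → (3,2) → (3,3)
Cost: 6 + 6 + 3 + 3 + 2 + 3 + 5 = 28

28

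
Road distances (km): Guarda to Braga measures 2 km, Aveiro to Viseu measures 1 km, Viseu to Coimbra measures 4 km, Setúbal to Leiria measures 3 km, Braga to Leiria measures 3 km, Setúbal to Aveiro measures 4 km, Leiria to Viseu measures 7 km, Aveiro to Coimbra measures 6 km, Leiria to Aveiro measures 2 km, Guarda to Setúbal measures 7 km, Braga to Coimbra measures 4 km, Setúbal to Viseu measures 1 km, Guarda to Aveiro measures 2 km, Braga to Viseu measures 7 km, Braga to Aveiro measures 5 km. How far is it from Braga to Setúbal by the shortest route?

Checking several routes:
Braga → Guarda → Aveiro → Setúbal: 2 + 2 + 4 = 8
Braga → Leiria → Setúbal: 3 + 3 = 6
Braga → Guarda → Aveiro → Viseu → Setúbal: 2 + 2 + 1 + 1 = 6
Braga → Aveiro → Viseu → Setúbal: 5 + 1 + 1 = 7
Braga → Leiria → Aveiro → Viseu → Setúbal: 3 + 2 + 1 + 1 = 7
The minimum is 6 km.

6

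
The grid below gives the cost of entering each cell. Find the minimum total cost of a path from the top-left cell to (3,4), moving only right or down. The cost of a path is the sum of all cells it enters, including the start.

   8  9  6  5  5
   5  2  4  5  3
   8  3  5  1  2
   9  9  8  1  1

Take (0,0) (1,0) (1,1) (2,1) (2,2) (2,3) (3,3) (3,4) for a total of 8 + 5 + 2 + 3 + 5 + 1 + 1 + 1 = 26.

26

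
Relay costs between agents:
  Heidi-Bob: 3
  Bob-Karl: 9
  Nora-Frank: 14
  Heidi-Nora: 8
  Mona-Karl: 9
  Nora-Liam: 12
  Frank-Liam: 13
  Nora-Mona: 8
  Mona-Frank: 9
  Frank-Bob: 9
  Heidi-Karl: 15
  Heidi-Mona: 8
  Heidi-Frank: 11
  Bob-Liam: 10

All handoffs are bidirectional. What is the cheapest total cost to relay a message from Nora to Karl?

17

A few of the Nora→Karl routes:
Nora→Heidi→Karl: 8 + 15 = 23
Nora→Heidi→Mona→Karl: 8 + 8 + 9 = 25
Nora→Mona→Karl: 8 + 9 = 17
Nora→Heidi→Bob→Karl: 8 + 3 + 9 = 20
Shortest: 17.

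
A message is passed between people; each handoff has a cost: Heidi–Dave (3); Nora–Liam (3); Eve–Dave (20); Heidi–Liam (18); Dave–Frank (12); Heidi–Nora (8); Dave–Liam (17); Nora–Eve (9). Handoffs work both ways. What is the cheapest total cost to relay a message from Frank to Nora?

23

Candidate routes:
Frank → Dave → Liam → Heidi → Nora: 12 + 17 + 18 + 8 = 55
Frank → Dave → Eve → Nora: 12 + 20 + 9 = 41
Frank → Dave → Liam → Nora: 12 + 17 + 3 = 32
Frank → Dave → Heidi → Liam → Nora: 12 + 3 + 18 + 3 = 36
Frank → Dave → Heidi → Nora: 12 + 3 + 8 = 23
Best route has total 23.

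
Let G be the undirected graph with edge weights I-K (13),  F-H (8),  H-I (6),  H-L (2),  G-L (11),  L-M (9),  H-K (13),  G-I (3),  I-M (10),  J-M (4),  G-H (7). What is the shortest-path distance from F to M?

A few of the F→M routes:
F-H-I-G-L-M: 8 + 6 + 3 + 11 + 9 = 37
F-H-G-L-M: 8 + 7 + 11 + 9 = 35
F-H-I-M: 8 + 6 + 10 = 24
F-H-L-G-I-M: 8 + 2 + 11 + 3 + 10 = 34
F-H-L-M: 8 + 2 + 9 = 19
F-H-G-I-M: 8 + 7 + 3 + 10 = 28
Shortest: 19.

19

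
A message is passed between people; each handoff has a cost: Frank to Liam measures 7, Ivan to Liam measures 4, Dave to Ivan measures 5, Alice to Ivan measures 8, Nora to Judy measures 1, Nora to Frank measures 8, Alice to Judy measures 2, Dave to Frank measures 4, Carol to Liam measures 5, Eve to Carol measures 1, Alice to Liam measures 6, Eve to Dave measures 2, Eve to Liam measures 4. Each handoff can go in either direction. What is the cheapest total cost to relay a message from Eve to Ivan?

7

Some routes from Eve to Ivan:
Eve - Carol - Liam - Ivan: 1 + 5 + 4 = 10
Eve - Liam - Frank - Dave - Ivan: 4 + 7 + 4 + 5 = 20
Eve - Liam - Ivan: 4 + 4 = 8
Eve - Dave - Frank - Liam - Ivan: 2 + 4 + 7 + 4 = 17
Eve - Dave - Ivan: 2 + 5 = 7
Eve - Liam - Alice - Ivan: 4 + 6 + 8 = 18
Best route has total 7.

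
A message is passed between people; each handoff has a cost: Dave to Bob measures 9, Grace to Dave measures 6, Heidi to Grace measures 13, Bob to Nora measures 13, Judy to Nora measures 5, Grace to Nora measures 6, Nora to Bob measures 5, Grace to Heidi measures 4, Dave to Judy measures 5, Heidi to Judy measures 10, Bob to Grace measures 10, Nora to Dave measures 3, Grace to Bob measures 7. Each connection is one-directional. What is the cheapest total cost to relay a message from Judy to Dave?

Routes from Judy to Dave:
Judy - Nora - Bob - Grace - Dave: 5 + 5 + 10 + 6 = 26
Judy - Nora - Dave: 5 + 3 = 8
The minimum is 8.

8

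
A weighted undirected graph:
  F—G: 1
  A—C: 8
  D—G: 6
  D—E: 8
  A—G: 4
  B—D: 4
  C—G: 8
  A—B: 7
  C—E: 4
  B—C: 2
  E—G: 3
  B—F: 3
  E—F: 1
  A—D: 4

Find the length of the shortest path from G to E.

2

Comparing a few candidate routes:
G → C → E: 8 + 4 = 12
G → C → B → F → E: 8 + 2 + 3 + 1 = 14
G → F → E: 1 + 1 = 2
G → F → B → C → E: 1 + 3 + 2 + 4 = 10
G → E: 3
Best route has total 2.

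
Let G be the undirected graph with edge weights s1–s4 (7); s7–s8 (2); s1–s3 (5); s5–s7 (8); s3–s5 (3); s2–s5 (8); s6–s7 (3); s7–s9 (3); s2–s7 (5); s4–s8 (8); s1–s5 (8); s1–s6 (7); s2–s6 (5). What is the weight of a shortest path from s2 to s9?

8

Comparing a few candidate routes:
s2→s6→s1→s5→s7→s9: 5 + 7 + 8 + 8 + 3 = 31
s2→s5→s7→s9: 8 + 8 + 3 = 19
s2→s6→s7→s9: 5 + 3 + 3 = 11
s2→s5→s3→s1→s6→s7→s9: 8 + 3 + 5 + 7 + 3 + 3 = 29
s2→s5→s1→s6→s7→s9: 8 + 8 + 7 + 3 + 3 = 29
s2→s7→s9: 5 + 3 = 8
The minimum is 8.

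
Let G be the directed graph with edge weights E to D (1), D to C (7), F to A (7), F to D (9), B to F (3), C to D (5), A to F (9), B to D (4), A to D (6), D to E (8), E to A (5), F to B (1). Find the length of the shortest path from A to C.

Routes from A to C:
A → F → B → D → C: 9 + 1 + 4 + 7 = 21
A → D → C: 6 + 7 = 13
A → F → D → C: 9 + 9 + 7 = 25
Best route has total 13.

13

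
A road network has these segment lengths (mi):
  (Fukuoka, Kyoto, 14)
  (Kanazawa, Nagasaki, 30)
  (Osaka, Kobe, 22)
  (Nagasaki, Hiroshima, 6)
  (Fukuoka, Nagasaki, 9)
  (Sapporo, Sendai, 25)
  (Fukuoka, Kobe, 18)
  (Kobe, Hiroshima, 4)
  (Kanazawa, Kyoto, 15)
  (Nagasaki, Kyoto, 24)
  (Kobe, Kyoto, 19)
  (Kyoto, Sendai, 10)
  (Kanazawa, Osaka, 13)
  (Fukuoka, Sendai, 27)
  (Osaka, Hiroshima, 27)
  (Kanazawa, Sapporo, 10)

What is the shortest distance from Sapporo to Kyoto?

Comparing a few candidate routes:
Sapporo → Kanazawa → Nagasaki → Kyoto: 10 + 30 + 24 = 64
Sapporo → Kanazawa → Osaka → Kobe → Kyoto: 10 + 13 + 22 + 19 = 64
Sapporo → Kanazawa → Nagasaki → Fukuoka → Kyoto: 10 + 30 + 9 + 14 = 63
Sapporo → Sendai → Kyoto: 25 + 10 = 35
Sapporo → Kanazawa → Kyoto: 10 + 15 = 25
The minimum is 25 mi.

25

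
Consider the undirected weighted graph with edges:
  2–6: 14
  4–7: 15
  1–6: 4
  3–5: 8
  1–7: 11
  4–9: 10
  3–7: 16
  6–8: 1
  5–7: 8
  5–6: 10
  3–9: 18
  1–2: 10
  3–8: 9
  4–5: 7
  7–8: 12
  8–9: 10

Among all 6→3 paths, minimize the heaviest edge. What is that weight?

A few of the 6→3 routes:
6 → 5 → 3: max(10, 8) = 10
6 → 8 → 3: max(1, 9) = 9
6 → 5 → 4 → 9 → 8 → 3: max(10, 7, 10, 10, 9) = 10
Best route has worst link 9.

9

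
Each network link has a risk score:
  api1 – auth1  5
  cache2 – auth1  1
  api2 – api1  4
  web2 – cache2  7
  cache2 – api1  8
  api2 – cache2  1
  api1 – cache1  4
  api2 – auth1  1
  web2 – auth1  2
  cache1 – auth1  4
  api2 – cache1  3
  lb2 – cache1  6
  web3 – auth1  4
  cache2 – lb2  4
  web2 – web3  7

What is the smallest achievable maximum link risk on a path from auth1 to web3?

Some routes from auth1 to web3:
auth1-cache1-api1-api2-cache2-web2-web3: max(4, 4, 4, 1, 7, 7) = 7
auth1-cache1-api2-cache2-web2-web3: max(4, 3, 1, 7, 7) = 7
auth1-api2-cache1-lb2-cache2-web2-web3: max(1, 3, 6, 4, 7, 7) = 7
auth1-web3: max(4) = 4
auth1-cache1-lb2-cache2-web2-web3: max(4, 6, 4, 7, 7) = 7
The minimum achievable maximum is 4.

4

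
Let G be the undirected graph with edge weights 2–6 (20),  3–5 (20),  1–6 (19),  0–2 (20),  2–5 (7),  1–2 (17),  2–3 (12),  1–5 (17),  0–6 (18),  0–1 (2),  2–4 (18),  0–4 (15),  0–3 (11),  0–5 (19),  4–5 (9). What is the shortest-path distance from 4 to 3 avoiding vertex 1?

26

Some routes from 4 to 3 avoiding 1:
4-5-3: 9 + 20 = 29
4-0-3: 15 + 11 = 26
4-2-3: 18 + 12 = 30
4-5-2-3: 9 + 7 + 12 = 28
Shortest: 26.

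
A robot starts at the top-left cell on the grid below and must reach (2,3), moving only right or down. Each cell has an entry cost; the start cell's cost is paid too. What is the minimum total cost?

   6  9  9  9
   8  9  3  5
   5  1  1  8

29

One optimal route is r0c0 r1c0 r2c0 r2c1 r2c2 r2c3.
Its cost is 6 + 8 + 5 + 1 + 1 + 8 = 29.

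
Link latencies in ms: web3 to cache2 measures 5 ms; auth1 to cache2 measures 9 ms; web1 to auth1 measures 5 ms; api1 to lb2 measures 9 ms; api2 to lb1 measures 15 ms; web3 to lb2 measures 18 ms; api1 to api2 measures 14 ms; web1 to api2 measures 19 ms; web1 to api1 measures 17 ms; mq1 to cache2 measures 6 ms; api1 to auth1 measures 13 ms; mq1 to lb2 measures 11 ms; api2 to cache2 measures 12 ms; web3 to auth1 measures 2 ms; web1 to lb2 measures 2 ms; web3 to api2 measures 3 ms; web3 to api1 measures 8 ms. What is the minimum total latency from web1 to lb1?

Comparing a few candidate routes:
web1 -> lb2 -> api1 -> web3 -> api2 -> lb1: 2 + 9 + 8 + 3 + 15 = 37
web1 -> lb2 -> web3 -> api2 -> lb1: 2 + 18 + 3 + 15 = 38
web1 -> auth1 -> web3 -> api2 -> lb1: 5 + 2 + 3 + 15 = 25
web1 -> api2 -> lb1: 19 + 15 = 34
web1 -> auth1 -> cache2 -> web3 -> api2 -> lb1: 5 + 9 + 5 + 3 + 15 = 37
The minimum is 25 ms.

25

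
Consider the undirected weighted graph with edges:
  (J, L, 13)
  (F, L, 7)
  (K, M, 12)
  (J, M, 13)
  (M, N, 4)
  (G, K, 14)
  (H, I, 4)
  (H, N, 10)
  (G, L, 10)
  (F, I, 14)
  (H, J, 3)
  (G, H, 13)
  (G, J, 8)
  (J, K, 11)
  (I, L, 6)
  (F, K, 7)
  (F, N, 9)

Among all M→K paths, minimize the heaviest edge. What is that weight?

Comparing a few candidate routes:
M→N→F→K: max(4, 9, 7) = 9
M→N→H→I→L→F→K: max(4, 10, 4, 6, 7, 7) = 10
M→N→H→J→G→L→F→K: max(4, 10, 3, 8, 10, 7, 7) = 10
Smallest bottleneck: 9.

9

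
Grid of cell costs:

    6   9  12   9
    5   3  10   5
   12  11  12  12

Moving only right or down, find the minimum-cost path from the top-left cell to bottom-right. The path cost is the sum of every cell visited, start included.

Path r0c0 → r1c0 → r1c1 → r1c2 → r1c3 → r2c3: 6 + 5 + 3 + 10 + 5 + 12 = 41.
(Top row then right column would cost 53.)

41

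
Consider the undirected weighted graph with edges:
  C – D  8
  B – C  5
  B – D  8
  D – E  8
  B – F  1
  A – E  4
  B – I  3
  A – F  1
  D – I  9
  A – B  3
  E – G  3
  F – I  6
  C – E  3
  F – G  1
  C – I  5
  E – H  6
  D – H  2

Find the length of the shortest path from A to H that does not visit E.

Some routes from A to H avoiding E:
A -> B -> C -> D -> H: 3 + 5 + 8 + 2 = 18
A -> F -> B -> I -> D -> H: 1 + 1 + 3 + 9 + 2 = 16
A -> F -> B -> C -> D -> H: 1 + 1 + 5 + 8 + 2 = 17
A -> B -> I -> D -> H: 3 + 3 + 9 + 2 = 17
A -> F -> B -> D -> H: 1 + 1 + 8 + 2 = 12
A -> B -> D -> H: 3 + 8 + 2 = 13
Shortest: 12.

12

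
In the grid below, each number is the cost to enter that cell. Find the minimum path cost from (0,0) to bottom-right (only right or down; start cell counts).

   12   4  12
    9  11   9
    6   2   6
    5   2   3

Take r0c0→r0c1→r1c1→r2c1→r3c1→r3c2 for a total of 12 + 4 + 11 + 2 + 2 + 3 = 34.
For comparison, the top-then-right route costs 46.

34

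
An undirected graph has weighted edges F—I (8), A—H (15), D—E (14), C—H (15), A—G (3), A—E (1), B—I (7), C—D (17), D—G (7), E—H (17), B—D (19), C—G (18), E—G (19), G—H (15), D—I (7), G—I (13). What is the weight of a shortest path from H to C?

Some routes from H to C:
H-G-C: 15 + 18 = 33
H-C: 15
H-A-G-C: 15 + 3 + 18 = 36
H-E-A-G-C: 17 + 1 + 3 + 18 = 39
H-G-D-C: 15 + 7 + 17 = 39
The minimum is 15.

15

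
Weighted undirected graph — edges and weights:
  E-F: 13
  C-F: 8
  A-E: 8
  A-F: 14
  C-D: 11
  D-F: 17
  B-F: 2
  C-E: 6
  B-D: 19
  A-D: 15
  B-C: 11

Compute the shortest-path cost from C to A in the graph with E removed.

A few of the C→A routes:
C → D → F → A: 11 + 17 + 14 = 42
C → D → A: 11 + 15 = 26
C → B → F → A: 11 + 2 + 14 = 27
C → F → B → D → A: 8 + 2 + 19 + 15 = 44
C → F → A: 8 + 14 = 22
C → F → D → A: 8 + 17 + 15 = 40
Shortest: 22.

22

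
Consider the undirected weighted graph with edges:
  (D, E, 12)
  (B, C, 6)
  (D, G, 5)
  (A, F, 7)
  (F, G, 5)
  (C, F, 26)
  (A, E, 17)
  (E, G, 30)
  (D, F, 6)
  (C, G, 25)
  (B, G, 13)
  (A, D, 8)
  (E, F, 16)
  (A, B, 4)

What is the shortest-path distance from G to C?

Some routes from G to C:
G -> C: 25
G -> F -> A -> B -> C: 5 + 7 + 4 + 6 = 22
G -> D -> A -> B -> C: 5 + 8 + 4 + 6 = 23
G -> B -> C: 13 + 6 = 19
The minimum is 19.

19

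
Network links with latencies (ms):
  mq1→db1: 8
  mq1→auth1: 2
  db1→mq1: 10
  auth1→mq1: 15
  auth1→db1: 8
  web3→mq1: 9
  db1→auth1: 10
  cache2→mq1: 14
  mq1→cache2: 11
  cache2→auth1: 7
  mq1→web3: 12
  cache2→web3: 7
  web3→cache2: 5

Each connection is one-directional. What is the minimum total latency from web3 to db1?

Checking several routes:
web3-cache2-mq1-db1: 5 + 14 + 8 = 27
web3-mq1-db1: 9 + 8 = 17
web3-cache2-auth1-db1: 5 + 7 + 8 = 20
web3-mq1-auth1-db1: 9 + 2 + 8 = 19
Shortest: 17 ms.

17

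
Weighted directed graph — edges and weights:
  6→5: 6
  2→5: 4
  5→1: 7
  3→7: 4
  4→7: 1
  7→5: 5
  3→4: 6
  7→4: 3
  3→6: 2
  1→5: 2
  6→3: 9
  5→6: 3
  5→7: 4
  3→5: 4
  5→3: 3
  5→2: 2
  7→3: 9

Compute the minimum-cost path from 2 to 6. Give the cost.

7

Routes from 2 to 6:
2→5→7→3→6: 4 + 4 + 9 + 2 = 19
2→5→6: 4 + 3 = 7
2→5→3→6: 4 + 3 + 2 = 9
Shortest: 7.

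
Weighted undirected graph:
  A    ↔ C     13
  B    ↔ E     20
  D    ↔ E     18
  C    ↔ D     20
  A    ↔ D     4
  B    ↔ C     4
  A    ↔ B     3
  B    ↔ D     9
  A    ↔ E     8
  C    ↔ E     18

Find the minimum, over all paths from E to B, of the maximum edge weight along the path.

8

Comparing a few candidate routes:
E-D-A-B: max(18, 4, 3) = 18
E-A-D-B: max(8, 4, 9) = 9
E-D-A-C-B: max(18, 4, 13, 4) = 18
E-A-B: max(8, 3) = 8
E-A-C-B: max(8, 13, 4) = 13
Best route has worst link 8.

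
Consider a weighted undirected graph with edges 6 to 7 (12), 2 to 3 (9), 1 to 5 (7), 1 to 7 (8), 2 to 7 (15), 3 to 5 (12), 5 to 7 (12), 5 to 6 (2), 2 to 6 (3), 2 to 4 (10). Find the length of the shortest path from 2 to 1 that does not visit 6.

A few of the 2→1 routes:
2-7-5-1: 15 + 12 + 7 = 34
2-7-1: 15 + 8 = 23
2-3-5-1: 9 + 12 + 7 = 28
Best route has total 23.

23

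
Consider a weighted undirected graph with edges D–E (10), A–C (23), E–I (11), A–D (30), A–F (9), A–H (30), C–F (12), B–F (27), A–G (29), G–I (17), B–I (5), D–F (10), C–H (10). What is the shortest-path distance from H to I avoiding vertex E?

Comparing a few candidate routes:
H→A→F→B→I: 30 + 9 + 27 + 5 = 71
H→C→F→B→I: 10 + 12 + 27 + 5 = 54
H→C→A→F→B→I: 10 + 23 + 9 + 27 + 5 = 74
The minimum is 54.

54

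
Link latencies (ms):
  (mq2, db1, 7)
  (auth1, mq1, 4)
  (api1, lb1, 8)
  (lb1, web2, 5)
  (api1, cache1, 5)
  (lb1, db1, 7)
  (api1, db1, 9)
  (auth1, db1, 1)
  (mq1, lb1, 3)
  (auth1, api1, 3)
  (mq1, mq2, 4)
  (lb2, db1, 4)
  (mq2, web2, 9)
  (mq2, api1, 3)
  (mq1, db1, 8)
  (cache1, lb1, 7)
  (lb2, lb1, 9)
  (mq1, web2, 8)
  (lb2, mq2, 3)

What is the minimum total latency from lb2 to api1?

6

Comparing a few candidate routes:
lb2 -> mq2 -> api1: 3 + 3 = 6
lb2 -> db1 -> api1: 4 + 9 = 13
lb2 -> mq2 -> mq1 -> auth1 -> api1: 3 + 4 + 4 + 3 = 14
lb2 -> db1 -> auth1 -> api1: 4 + 1 + 3 = 8
lb2 -> mq2 -> db1 -> auth1 -> api1: 3 + 7 + 1 + 3 = 14
Best route has total 6 ms.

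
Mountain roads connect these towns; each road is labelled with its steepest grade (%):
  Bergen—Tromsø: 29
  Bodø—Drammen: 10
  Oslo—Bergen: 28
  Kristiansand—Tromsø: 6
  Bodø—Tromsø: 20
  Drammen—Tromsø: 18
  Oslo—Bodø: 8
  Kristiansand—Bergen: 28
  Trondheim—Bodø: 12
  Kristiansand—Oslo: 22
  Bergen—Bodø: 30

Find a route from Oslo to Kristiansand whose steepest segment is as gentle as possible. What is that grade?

Some routes from Oslo to Kristiansand:
Oslo-Bodø-Tromsø-Kristiansand: max(8, 20, 6) = 20
Oslo-Bergen-Kristiansand: max(28, 28) = 28
Oslo-Bodø-Tromsø-Bergen-Kristiansand: max(8, 20, 29, 28) = 29
Oslo-Kristiansand: max(22) = 22
Oslo-Bergen-Tromsø-Kristiansand: max(28, 29, 6) = 29
Oslo-Bodø-Drammen-Tromsø-Kristiansand: max(8, 10, 18, 6) = 18
The minimum achievable maximum is 18%.

18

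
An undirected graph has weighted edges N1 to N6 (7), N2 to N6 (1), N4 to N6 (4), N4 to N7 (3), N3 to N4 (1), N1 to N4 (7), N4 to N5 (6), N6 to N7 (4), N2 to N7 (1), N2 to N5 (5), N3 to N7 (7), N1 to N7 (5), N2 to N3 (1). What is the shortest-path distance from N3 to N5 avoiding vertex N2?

7

Paths from N3 to N5 avoiding N2:
N3 → N7 → N1 → N6 → N4 → N5: 7 + 5 + 7 + 4 + 6 = 29
N3 → N7 → N4 → N5: 7 + 3 + 6 = 16
N3 → N7 → N1 → N4 → N5: 7 + 5 + 7 + 6 = 25
N3 → N4 → N5: 1 + 6 = 7
N3 → N7 → N6 → N4 → N5: 7 + 4 + 4 + 6 = 21
N3 → N7 → N6 → N1 → N4 → N5: 7 + 4 + 7 + 7 + 6 = 31
Shortest: 7.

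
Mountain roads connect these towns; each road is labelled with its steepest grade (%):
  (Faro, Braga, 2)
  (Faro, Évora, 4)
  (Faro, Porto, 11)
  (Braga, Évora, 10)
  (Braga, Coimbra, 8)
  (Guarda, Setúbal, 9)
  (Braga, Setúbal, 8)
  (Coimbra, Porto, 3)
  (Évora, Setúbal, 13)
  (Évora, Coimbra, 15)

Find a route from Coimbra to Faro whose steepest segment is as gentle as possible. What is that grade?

8

A few of the Coimbra→Faro routes:
Coimbra → Porto → Faro: max(3, 11) = 11
Coimbra → Braga → Évora → Faro: max(8, 10, 4) = 10
Coimbra → Braga → Faro: max(8, 2) = 8
Smallest bottleneck: 8%.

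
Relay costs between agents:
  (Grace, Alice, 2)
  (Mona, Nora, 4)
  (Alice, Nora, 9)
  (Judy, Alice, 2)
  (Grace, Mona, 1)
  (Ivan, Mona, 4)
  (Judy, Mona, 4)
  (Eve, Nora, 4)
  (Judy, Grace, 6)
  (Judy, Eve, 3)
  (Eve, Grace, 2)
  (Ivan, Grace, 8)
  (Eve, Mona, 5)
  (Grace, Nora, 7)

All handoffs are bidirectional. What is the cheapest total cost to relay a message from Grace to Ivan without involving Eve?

A few of the Grace→Ivan routes:
Grace-Ivan: 8
Grace-Mona-Ivan: 1 + 4 = 5
Grace-Alice-Judy-Mona-Ivan: 2 + 2 + 4 + 4 = 12
Grace-Judy-Mona-Ivan: 6 + 4 + 4 = 14
Shortest: 5.

5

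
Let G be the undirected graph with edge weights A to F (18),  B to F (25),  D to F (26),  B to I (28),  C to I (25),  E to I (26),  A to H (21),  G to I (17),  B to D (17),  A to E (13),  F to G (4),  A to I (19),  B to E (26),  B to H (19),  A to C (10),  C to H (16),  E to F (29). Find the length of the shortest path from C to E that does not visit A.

51

Some routes from C to E avoiding A:
C - I - B - E: 25 + 28 + 26 = 79
C - I - G - F - E: 25 + 17 + 4 + 29 = 75
C - H - B - E: 16 + 19 + 26 = 61
C - I - E: 25 + 26 = 51
C - H - B - I - E: 16 + 19 + 28 + 26 = 89
The minimum is 51.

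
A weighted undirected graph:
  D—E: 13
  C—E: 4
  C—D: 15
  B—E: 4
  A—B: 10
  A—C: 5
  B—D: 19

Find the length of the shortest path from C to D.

15

Candidate routes:
C - E - D: 4 + 13 = 17
C - A - B - D: 5 + 10 + 19 = 34
C - A - B - E - D: 5 + 10 + 4 + 13 = 32
C - E - B - D: 4 + 4 + 19 = 27
C - D: 15
The minimum is 15.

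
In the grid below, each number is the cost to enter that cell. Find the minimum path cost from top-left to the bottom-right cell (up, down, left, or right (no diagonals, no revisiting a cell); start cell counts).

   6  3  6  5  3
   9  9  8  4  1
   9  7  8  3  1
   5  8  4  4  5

30

Cheapest: [0,0] [0,1] [0,2] [0,3] [0,4] [1,4] [2,4] [3,4]
  6 + 3 + 6 + 5 + 3 + 1 + 1 + 5 = 30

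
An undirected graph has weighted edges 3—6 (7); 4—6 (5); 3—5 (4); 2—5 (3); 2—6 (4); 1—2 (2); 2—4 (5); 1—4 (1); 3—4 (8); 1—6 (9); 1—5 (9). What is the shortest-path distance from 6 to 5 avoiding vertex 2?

Checking several routes:
6 - 1 - 5: 9 + 9 = 18
6 - 4 - 3 - 5: 5 + 8 + 4 = 17
6 - 4 - 1 - 5: 5 + 1 + 9 = 15
6 - 3 - 5: 7 + 4 = 11
Best route has total 11.

11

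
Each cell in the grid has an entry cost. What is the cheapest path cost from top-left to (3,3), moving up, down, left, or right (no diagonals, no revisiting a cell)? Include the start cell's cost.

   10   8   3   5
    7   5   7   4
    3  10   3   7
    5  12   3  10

44

One optimal route is r0c0 r0c1 r0c2 r1c2 r2c2 r3c2 r3c3.
Its cost is 10 + 8 + 3 + 7 + 3 + 3 + 10 = 44.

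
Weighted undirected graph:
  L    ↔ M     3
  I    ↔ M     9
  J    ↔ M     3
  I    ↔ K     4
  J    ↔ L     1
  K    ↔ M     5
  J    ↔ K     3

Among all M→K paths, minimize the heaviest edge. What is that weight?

3

Routes from M to K:
M -> K: max(5) = 5
M -> I -> K: max(9, 4) = 9
M -> J -> K: max(3, 3) = 3
M -> L -> J -> K: max(3, 1, 3) = 3
Best route has worst link 3.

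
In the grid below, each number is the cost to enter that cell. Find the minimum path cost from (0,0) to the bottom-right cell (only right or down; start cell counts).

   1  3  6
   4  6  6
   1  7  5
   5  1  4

16

One optimal route is [0,0] -> [1,0] -> [2,0] -> [3,0] -> [3,1] -> [3,2].
Its cost is 1 + 4 + 1 + 5 + 1 + 4 = 16.
(Top row then right column would cost 25.)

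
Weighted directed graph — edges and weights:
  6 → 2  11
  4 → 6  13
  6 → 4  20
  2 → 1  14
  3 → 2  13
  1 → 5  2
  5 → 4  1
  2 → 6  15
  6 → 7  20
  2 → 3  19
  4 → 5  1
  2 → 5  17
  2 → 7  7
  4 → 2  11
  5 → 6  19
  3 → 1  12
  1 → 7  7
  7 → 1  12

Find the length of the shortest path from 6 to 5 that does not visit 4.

27

Candidate routes:
6 - 2 - 7 - 1 - 5: 11 + 7 + 12 + 2 = 32
6 - 7 - 1 - 5: 20 + 12 + 2 = 34
6 - 2 - 5: 11 + 17 = 28
6 - 2 - 3 - 1 - 5: 11 + 19 + 12 + 2 = 44
6 - 2 - 1 - 5: 11 + 14 + 2 = 27
The minimum is 27.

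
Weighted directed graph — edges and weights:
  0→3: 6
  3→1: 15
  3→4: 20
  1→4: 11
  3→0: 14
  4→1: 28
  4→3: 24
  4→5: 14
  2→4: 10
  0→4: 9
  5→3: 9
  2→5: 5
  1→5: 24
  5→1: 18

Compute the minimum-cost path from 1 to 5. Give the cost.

Routes from 1 to 5:
1 -> 4 -> 5: 11 + 14 = 25
1 -> 5: 24
Best route has total 24.

24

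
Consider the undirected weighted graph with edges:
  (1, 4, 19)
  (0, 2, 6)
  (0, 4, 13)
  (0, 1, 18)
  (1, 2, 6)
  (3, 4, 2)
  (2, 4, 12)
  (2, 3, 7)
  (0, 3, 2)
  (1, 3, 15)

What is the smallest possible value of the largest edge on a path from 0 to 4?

Some routes from 0 to 4:
0 - 3 - 4: max(2, 2) = 2
0 - 2 - 3 - 4: max(6, 7, 2) = 7
0 - 2 - 4: max(6, 12) = 12
0 - 3 - 2 - 4: max(2, 7, 12) = 12
Smallest bottleneck: 2.

2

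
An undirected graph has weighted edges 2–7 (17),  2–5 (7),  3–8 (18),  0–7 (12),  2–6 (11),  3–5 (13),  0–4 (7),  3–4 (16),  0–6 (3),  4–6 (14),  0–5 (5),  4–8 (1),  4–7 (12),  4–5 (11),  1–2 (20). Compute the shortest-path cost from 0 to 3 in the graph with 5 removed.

Comparing a few candidate routes:
0 - 4 - 8 - 3: 7 + 1 + 18 = 26
0 - 6 - 4 - 3: 3 + 14 + 16 = 33
0 - 6 - 4 - 8 - 3: 3 + 14 + 1 + 18 = 36
0 - 4 - 3: 7 + 16 = 23
Shortest: 23.

23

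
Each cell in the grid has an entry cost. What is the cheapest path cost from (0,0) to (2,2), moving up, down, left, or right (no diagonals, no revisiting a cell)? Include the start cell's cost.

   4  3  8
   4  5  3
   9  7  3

18

Cheapest: [0,0]→[0,1]→[1,1]→[1,2]→[2,2]
  4 + 3 + 5 + 3 + 3 = 18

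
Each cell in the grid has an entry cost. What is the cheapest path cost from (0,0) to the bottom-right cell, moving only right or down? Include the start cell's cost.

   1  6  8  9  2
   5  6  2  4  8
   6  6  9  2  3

23

Cheapest: (0,0) -> (1,0) -> (1,1) -> (1,2) -> (1,3) -> (2,3) -> (2,4)
  1 + 5 + 6 + 2 + 4 + 2 + 3 = 23
For comparison, the top-then-right route costs 37.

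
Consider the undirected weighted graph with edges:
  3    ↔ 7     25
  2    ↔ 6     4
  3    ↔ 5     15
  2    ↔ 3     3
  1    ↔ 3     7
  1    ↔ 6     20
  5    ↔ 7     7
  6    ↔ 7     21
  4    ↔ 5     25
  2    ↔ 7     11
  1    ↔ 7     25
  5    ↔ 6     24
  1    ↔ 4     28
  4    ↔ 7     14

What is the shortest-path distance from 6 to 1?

14

Some routes from 6 to 1:
6 -> 2 -> 7 -> 1: 4 + 11 + 25 = 40
6 -> 2 -> 3 -> 1: 4 + 3 + 7 = 14
6 -> 2 -> 7 -> 5 -> 3 -> 1: 4 + 11 + 7 + 15 + 7 = 44
6 -> 7 -> 1: 21 + 25 = 46
6 -> 1: 20
6 -> 7 -> 2 -> 3 -> 1: 21 + 11 + 3 + 7 = 42
Shortest: 14.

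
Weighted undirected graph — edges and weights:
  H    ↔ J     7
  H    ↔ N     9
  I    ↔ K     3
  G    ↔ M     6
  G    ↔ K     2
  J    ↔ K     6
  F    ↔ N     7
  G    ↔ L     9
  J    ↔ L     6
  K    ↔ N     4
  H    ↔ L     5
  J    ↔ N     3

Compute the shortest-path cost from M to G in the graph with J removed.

6

Routes from M to G avoiding J:
M → G: 6
Best route has total 6.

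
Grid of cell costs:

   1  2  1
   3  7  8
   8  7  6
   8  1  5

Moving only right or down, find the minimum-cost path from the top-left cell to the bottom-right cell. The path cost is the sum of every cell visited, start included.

Path (0,0)→(0,1)→(0,2)→(1,2)→(2,2)→(3,2): 1 + 2 + 1 + 8 + 6 + 5 = 23.

23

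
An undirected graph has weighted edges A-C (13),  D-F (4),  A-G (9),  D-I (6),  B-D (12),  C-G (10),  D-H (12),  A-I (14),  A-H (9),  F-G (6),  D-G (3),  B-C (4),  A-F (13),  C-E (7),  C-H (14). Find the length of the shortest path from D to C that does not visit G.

Comparing a few candidate routes:
D -> F -> A -> C: 4 + 13 + 13 = 30
D -> H -> A -> C: 12 + 9 + 13 = 34
D -> H -> C: 12 + 14 = 26
D -> I -> A -> C: 6 + 14 + 13 = 33
D -> B -> C: 12 + 4 = 16
Best route has total 16.

16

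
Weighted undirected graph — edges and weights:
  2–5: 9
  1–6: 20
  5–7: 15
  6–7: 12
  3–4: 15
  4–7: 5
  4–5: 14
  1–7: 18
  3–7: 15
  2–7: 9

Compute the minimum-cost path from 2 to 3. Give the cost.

24

Comparing a few candidate routes:
2 - 7 - 4 - 3: 9 + 5 + 15 = 29
2 - 5 - 7 - 3: 9 + 15 + 15 = 39
2 - 7 - 3: 9 + 15 = 24
2 - 5 - 4 - 3: 9 + 14 + 15 = 38
The minimum is 24.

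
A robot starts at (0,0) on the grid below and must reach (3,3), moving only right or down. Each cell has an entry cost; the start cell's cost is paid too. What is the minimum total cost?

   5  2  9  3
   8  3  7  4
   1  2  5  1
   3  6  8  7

25

Path (0,0)→(0,1)→(1,1)→(2,1)→(2,2)→(2,3)→(3,3): 5 + 2 + 3 + 2 + 5 + 1 + 7 = 25.
For comparison, the top-then-right route costs 31.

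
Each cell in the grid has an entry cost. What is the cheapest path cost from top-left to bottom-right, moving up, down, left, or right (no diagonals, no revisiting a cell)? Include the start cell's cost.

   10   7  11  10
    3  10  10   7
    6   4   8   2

33

Take [0,0]→[1,0]→[2,0]→[2,1]→[2,2]→[2,3] for a total of 10 + 3 + 6 + 4 + 8 + 2 = 33.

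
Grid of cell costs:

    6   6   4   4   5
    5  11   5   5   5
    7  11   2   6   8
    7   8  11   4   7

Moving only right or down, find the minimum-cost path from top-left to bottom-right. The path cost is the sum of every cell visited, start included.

Take r0c0 r0c1 r0c2 r1c2 r2c2 r2c3 r3c3 r3c4 for a total of 6 + 6 + 4 + 5 + 2 + 6 + 4 + 7 = 40.
(Top row then right column would cost 45.)

40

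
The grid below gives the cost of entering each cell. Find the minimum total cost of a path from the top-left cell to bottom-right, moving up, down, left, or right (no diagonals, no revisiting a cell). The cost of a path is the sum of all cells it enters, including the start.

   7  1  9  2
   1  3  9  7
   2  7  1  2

Path [0,0] -> [1,0] -> [2,0] -> [2,1] -> [2,2] -> [2,3]: 7 + 1 + 2 + 7 + 1 + 2 = 20.

20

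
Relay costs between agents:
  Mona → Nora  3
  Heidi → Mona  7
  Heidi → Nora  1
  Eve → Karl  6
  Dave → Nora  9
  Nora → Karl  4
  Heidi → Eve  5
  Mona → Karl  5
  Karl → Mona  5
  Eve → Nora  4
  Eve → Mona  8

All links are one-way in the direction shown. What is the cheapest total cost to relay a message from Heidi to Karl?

Checking several routes:
Heidi → Eve → Nora → Karl: 5 + 4 + 4 = 13
Heidi → Nora → Karl: 1 + 4 = 5
Heidi → Eve → Karl: 5 + 6 = 11
Heidi → Mona → Nora → Karl: 7 + 3 + 4 = 14
Heidi → Mona → Karl: 7 + 5 = 12
Shortest: 5.

5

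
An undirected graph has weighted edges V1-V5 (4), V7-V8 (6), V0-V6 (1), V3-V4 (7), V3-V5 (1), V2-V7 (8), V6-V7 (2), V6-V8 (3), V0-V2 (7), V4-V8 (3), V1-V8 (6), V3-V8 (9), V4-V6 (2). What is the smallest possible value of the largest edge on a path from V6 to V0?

Some routes from V6 to V0:
V6 -> V7 -> V2 -> V0: max(2, 8, 7) = 8
V6 -> V0: max(1) = 1
V6 -> V4 -> V3 -> V5 -> V1 -> V8 -> V7 -> V2 -> V0: max(2, 7, 1, 4, 6, 6, 8, 7) = 8
Best route has worst link 1.

1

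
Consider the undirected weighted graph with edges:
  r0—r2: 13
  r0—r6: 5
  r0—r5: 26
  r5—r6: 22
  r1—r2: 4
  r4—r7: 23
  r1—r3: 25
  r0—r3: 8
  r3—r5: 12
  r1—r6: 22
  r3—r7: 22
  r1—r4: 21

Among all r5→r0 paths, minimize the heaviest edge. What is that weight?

A few of the r5→r0 routes:
r5→r3→r7→r4→r1→r2→r0: max(12, 22, 23, 21, 4, 13) = 23
r5→r3→r0: max(12, 8) = 12
r5→r6→r0: max(22, 5) = 22
r5→r6→r1→r2→r0: max(22, 22, 4, 13) = 22
Smallest bottleneck: 12.

12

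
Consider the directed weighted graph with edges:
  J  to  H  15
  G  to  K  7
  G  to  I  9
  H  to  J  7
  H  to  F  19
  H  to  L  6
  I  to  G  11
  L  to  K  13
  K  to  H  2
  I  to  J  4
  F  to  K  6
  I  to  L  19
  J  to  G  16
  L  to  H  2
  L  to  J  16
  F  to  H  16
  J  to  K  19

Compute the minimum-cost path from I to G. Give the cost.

11

Checking several routes:
I-L-J-G: 19 + 16 + 16 = 51
I-G: 11
I-L-H-J-G: 19 + 2 + 7 + 16 = 44
I-J-G: 4 + 16 = 20
Shortest: 11.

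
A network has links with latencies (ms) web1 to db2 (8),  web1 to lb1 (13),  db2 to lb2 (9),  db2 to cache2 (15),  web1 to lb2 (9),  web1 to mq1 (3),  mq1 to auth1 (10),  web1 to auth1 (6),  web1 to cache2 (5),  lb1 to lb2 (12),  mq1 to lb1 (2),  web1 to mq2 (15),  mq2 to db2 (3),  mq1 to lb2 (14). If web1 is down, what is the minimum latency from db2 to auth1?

33

Candidate routes:
db2 -> lb2 -> lb1 -> mq1 -> auth1: 9 + 12 + 2 + 10 = 33
db2 -> lb2 -> mq1 -> auth1: 9 + 14 + 10 = 33
Best route has total 33 ms.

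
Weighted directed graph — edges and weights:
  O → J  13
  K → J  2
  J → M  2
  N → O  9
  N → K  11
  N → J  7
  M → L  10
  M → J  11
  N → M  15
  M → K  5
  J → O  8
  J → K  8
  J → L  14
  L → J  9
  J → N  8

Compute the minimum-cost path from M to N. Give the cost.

Routes from M to N:
M → J → N: 11 + 8 = 19
M → L → J → N: 10 + 9 + 8 = 27
M → K → J → N: 5 + 2 + 8 = 15
Shortest: 15.

15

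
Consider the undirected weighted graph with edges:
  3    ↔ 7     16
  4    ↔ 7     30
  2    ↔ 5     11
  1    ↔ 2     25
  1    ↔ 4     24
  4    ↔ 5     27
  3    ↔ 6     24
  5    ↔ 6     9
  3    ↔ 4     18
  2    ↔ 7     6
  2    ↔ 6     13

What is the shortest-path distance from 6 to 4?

36

Checking several routes:
6→5→4: 9 + 27 = 36
6→2→7→3→4: 13 + 6 + 16 + 18 = 53
6→3→4: 24 + 18 = 42
6→2→5→4: 13 + 11 + 27 = 51
6→2→7→4: 13 + 6 + 30 = 49
Shortest: 36.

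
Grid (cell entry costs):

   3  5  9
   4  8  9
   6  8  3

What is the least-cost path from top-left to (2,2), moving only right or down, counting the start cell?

24

Take (0,0) -> (1,0) -> (2,0) -> (2,1) -> (2,2) for a total of 3 + 4 + 6 + 8 + 3 = 24.
For comparison, the top-then-right route costs 29.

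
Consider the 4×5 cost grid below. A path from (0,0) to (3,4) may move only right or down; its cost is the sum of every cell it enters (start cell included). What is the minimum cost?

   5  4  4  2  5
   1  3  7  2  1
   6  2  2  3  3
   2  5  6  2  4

Take (0,0) (1,0) (1,1) (2,1) (2,2) (2,3) (3,3) (3,4) for a total of 5 + 1 + 3 + 2 + 2 + 3 + 2 + 4 = 22.

22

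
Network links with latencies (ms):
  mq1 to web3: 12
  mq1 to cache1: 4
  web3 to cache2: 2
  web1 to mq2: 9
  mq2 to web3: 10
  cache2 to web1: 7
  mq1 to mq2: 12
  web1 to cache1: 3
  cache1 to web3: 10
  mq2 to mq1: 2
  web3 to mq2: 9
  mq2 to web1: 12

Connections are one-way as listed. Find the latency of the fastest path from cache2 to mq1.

18

Paths from cache2 to mq1:
cache2 - web1 - cache1 - web3 - mq2 - mq1: 7 + 3 + 10 + 9 + 2 = 31
cache2 - web1 - mq2 - mq1: 7 + 9 + 2 = 18
Shortest: 18 ms.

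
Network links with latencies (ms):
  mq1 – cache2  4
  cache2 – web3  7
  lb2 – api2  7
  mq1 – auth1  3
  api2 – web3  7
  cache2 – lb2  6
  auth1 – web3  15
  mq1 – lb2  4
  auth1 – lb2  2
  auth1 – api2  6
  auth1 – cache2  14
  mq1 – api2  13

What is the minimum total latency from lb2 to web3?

13

A few of the lb2→web3 routes:
lb2 → cache2 → web3: 6 + 7 = 13
lb2 → api2 → web3: 7 + 7 = 14
lb2 → mq1 → cache2 → web3: 4 + 4 + 7 = 15
Best route has total 13 ms.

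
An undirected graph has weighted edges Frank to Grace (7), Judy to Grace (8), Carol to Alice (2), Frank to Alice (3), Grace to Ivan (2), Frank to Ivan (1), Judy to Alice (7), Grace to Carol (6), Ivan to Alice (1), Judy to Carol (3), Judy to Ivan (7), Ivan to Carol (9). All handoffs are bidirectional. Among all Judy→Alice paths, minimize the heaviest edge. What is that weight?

Comparing a few candidate routes:
Judy-Carol-Grace-Ivan-Alice: max(3, 6, 2, 1) = 6
Judy-Carol-Grace-Ivan-Frank-Alice: max(3, 6, 2, 1, 3) = 6
Judy-Carol-Alice: max(3, 2) = 3
Judy-Ivan-Alice: max(7, 1) = 7
Judy-Ivan-Frank-Alice: max(7, 1, 3) = 7
Judy-Ivan-Frank-Grace-Carol-Alice: max(7, 1, 7, 6, 2) = 7
Best route has worst link 3.

3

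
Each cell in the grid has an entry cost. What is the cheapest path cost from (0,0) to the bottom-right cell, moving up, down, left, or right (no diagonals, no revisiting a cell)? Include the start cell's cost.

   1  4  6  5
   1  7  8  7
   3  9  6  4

24

Best path: (0,0)→(1,0)→(2,0)→(2,1)→(2,2)→(2,3)
Cost: 1 + 1 + 3 + 9 + 6 + 4 = 24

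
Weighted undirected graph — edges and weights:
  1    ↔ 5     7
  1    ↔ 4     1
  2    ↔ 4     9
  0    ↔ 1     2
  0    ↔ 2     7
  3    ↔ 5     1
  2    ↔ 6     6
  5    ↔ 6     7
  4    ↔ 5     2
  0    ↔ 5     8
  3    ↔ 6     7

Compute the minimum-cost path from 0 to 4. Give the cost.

3

Checking several routes:
0 - 1 - 4: 2 + 1 = 3
0 - 1 - 5 - 4: 2 + 7 + 2 = 11
0 - 2 - 4: 7 + 9 = 16
0 - 5 - 4: 8 + 2 = 10
0 - 2 - 6 - 5 - 4: 7 + 6 + 7 + 2 = 22
0 - 5 - 1 - 4: 8 + 7 + 1 = 16
The minimum is 3.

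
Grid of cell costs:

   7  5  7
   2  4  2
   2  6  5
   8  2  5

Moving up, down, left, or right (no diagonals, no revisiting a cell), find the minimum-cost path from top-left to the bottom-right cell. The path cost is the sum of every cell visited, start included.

Cheapest: r0c0→r1c0→r2c0→r2c1→r3c1→r3c2
  7 + 2 + 2 + 6 + 2 + 5 = 24

24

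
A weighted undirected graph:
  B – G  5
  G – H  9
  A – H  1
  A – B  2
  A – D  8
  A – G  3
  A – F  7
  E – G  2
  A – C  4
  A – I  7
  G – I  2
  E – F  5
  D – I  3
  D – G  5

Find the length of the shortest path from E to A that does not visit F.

5

A few of the E→A routes:
E→G→D→A: 2 + 5 + 8 = 15
E→G→B→A: 2 + 5 + 2 = 9
E→G→I→A: 2 + 2 + 7 = 11
E→G→A: 2 + 3 = 5
E→G→I→D→A: 2 + 2 + 3 + 8 = 15
E→G→H→A: 2 + 9 + 1 = 12
The minimum is 5.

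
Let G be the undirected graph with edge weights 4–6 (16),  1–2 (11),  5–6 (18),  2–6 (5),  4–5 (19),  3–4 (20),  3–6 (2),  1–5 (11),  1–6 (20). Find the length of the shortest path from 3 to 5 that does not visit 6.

Routes from 3 to 5 avoiding 6:
3 - 4 - 5: 20 + 19 = 39
Best route has total 39.

39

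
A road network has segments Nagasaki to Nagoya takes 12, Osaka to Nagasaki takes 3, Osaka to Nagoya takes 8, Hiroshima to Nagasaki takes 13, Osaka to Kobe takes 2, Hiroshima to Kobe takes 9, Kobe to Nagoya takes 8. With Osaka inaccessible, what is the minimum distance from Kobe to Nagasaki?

20

Routes from Kobe to Nagasaki avoiding Osaka:
Kobe - Hiroshima - Nagasaki: 9 + 13 = 22
Kobe - Nagoya - Nagasaki: 8 + 12 = 20
Shortest: 20.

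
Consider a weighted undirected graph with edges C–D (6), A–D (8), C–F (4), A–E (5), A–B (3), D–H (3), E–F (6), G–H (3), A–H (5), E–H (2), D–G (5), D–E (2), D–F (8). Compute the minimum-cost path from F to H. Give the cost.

8

A few of the F→H routes:
F - E - H: 6 + 2 = 8
F - E - D - H: 6 + 2 + 3 = 11
F - D - H: 8 + 3 = 11
Best route has total 8.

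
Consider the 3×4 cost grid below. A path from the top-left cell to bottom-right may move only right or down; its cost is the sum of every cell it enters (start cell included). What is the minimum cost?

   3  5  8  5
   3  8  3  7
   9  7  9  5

One optimal route is [0,0] [1,0] [1,1] [1,2] [1,3] [2,3].
Its cost is 3 + 3 + 8 + 3 + 7 + 5 = 29.

29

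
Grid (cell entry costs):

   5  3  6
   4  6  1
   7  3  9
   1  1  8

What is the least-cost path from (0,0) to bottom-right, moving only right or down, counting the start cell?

26

Best path: [0,0] [0,1] [1,1] [2,1] [3,1] [3,2]
Cost: 5 + 3 + 6 + 3 + 1 + 8 = 26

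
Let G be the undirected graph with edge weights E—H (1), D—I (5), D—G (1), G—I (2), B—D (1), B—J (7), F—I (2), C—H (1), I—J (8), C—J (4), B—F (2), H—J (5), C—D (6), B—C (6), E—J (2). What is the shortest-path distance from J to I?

8

Checking several routes:
J → I: 8
J → C → D → G → I: 4 + 6 + 1 + 2 = 13
J → B → D → G → I: 7 + 1 + 1 + 2 = 11
J → B → D → I: 7 + 1 + 5 = 13
J → E → H → C → D → G → I: 2 + 1 + 1 + 6 + 1 + 2 = 13
J → B → F → I: 7 + 2 + 2 = 11
Shortest: 8.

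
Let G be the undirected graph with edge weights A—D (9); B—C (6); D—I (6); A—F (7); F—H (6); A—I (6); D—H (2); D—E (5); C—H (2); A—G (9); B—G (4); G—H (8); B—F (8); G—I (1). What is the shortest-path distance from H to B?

8

Checking several routes:
H - G - B: 8 + 4 = 12
H - C - B: 2 + 6 = 8
H - D - I - G - B: 2 + 6 + 1 + 4 = 13
Shortest: 8.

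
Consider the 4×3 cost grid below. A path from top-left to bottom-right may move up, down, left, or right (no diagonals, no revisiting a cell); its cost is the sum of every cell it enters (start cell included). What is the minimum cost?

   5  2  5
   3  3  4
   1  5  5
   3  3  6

21

Best path: (0,0) -> (1,0) -> (2,0) -> (3,0) -> (3,1) -> (3,2)
Cost: 5 + 3 + 1 + 3 + 3 + 6 = 21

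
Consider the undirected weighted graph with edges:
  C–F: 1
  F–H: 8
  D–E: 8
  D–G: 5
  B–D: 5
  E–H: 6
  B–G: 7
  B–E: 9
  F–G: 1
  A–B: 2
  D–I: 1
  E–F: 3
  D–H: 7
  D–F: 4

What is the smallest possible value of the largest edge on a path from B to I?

Comparing a few candidate routes:
B → G → F → H → E → D → I: max(7, 1, 8, 6, 8, 1) = 8
B → G → D → I: max(7, 5, 1) = 7
B → G → F → E → D → I: max(7, 1, 3, 8, 1) = 8
B → G → F → D → I: max(7, 1, 4, 1) = 7
B → G → F → E → H → D → I: max(7, 1, 3, 6, 7, 1) = 7
B → D → I: max(5, 1) = 5
Smallest bottleneck: 5.

5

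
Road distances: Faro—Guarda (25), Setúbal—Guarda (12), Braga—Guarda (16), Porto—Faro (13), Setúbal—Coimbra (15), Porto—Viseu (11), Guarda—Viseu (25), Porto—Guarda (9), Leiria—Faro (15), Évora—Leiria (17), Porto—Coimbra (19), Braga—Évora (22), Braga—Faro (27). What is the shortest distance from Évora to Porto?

Checking several routes:
Évora→Leiria→Faro→Porto: 17 + 15 + 13 = 45
Évora→Braga→Guarda→Porto: 22 + 16 + 9 = 47
Évora→Braga→Faro→Porto: 22 + 27 + 13 = 62
Évora→Leiria→Faro→Guarda→Porto: 17 + 15 + 25 + 9 = 66
Best route has total 45.

45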